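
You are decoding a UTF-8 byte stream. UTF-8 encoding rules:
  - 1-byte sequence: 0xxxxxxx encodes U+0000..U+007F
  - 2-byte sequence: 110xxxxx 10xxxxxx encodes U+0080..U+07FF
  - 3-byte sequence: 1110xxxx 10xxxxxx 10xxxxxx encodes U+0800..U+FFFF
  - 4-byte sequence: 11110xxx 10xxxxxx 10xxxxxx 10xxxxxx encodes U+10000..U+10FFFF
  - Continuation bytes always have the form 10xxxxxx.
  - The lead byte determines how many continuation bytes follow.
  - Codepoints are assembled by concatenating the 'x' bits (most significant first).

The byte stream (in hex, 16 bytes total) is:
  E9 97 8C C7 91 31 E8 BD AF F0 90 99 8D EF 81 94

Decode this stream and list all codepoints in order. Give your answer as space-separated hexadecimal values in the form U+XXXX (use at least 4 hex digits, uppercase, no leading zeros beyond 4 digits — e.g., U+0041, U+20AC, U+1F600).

Byte[0]=E9: 3-byte lead, need 2 cont bytes. acc=0x9
Byte[1]=97: continuation. acc=(acc<<6)|0x17=0x257
Byte[2]=8C: continuation. acc=(acc<<6)|0x0C=0x95CC
Completed: cp=U+95CC (starts at byte 0)
Byte[3]=C7: 2-byte lead, need 1 cont bytes. acc=0x7
Byte[4]=91: continuation. acc=(acc<<6)|0x11=0x1D1
Completed: cp=U+01D1 (starts at byte 3)
Byte[5]=31: 1-byte ASCII. cp=U+0031
Byte[6]=E8: 3-byte lead, need 2 cont bytes. acc=0x8
Byte[7]=BD: continuation. acc=(acc<<6)|0x3D=0x23D
Byte[8]=AF: continuation. acc=(acc<<6)|0x2F=0x8F6F
Completed: cp=U+8F6F (starts at byte 6)
Byte[9]=F0: 4-byte lead, need 3 cont bytes. acc=0x0
Byte[10]=90: continuation. acc=(acc<<6)|0x10=0x10
Byte[11]=99: continuation. acc=(acc<<6)|0x19=0x419
Byte[12]=8D: continuation. acc=(acc<<6)|0x0D=0x1064D
Completed: cp=U+1064D (starts at byte 9)
Byte[13]=EF: 3-byte lead, need 2 cont bytes. acc=0xF
Byte[14]=81: continuation. acc=(acc<<6)|0x01=0x3C1
Byte[15]=94: continuation. acc=(acc<<6)|0x14=0xF054
Completed: cp=U+F054 (starts at byte 13)

Answer: U+95CC U+01D1 U+0031 U+8F6F U+1064D U+F054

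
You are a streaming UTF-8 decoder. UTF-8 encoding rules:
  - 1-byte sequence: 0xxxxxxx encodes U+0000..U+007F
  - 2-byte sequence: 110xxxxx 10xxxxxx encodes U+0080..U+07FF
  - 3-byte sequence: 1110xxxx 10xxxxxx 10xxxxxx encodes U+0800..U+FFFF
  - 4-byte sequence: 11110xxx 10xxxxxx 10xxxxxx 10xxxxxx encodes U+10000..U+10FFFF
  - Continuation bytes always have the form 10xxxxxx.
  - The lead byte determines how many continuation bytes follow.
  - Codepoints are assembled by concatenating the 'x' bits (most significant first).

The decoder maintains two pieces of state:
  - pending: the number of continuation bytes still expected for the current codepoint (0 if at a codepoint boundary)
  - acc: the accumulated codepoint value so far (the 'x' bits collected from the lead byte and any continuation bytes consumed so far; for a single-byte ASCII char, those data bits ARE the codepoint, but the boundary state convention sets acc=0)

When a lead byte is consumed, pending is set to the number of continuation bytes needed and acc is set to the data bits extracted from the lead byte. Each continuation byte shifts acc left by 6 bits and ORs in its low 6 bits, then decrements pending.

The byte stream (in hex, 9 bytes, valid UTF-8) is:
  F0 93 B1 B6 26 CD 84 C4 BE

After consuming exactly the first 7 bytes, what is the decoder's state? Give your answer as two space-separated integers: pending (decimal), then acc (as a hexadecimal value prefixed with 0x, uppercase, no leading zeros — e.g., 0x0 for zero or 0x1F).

Byte[0]=F0: 4-byte lead. pending=3, acc=0x0
Byte[1]=93: continuation. acc=(acc<<6)|0x13=0x13, pending=2
Byte[2]=B1: continuation. acc=(acc<<6)|0x31=0x4F1, pending=1
Byte[3]=B6: continuation. acc=(acc<<6)|0x36=0x13C76, pending=0
Byte[4]=26: 1-byte. pending=0, acc=0x0
Byte[5]=CD: 2-byte lead. pending=1, acc=0xD
Byte[6]=84: continuation. acc=(acc<<6)|0x04=0x344, pending=0

Answer: 0 0x344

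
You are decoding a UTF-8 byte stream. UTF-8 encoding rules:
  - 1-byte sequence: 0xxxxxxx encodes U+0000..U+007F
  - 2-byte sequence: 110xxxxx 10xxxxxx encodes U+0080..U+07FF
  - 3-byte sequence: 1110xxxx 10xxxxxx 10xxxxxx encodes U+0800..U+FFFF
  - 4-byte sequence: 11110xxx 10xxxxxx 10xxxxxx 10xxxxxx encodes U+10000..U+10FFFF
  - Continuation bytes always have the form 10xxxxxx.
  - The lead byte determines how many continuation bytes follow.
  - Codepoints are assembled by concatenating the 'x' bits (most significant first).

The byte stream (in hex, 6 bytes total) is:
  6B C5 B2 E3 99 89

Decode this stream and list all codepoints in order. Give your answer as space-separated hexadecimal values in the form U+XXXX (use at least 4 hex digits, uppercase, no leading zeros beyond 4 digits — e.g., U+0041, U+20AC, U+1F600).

Byte[0]=6B: 1-byte ASCII. cp=U+006B
Byte[1]=C5: 2-byte lead, need 1 cont bytes. acc=0x5
Byte[2]=B2: continuation. acc=(acc<<6)|0x32=0x172
Completed: cp=U+0172 (starts at byte 1)
Byte[3]=E3: 3-byte lead, need 2 cont bytes. acc=0x3
Byte[4]=99: continuation. acc=(acc<<6)|0x19=0xD9
Byte[5]=89: continuation. acc=(acc<<6)|0x09=0x3649
Completed: cp=U+3649 (starts at byte 3)

Answer: U+006B U+0172 U+3649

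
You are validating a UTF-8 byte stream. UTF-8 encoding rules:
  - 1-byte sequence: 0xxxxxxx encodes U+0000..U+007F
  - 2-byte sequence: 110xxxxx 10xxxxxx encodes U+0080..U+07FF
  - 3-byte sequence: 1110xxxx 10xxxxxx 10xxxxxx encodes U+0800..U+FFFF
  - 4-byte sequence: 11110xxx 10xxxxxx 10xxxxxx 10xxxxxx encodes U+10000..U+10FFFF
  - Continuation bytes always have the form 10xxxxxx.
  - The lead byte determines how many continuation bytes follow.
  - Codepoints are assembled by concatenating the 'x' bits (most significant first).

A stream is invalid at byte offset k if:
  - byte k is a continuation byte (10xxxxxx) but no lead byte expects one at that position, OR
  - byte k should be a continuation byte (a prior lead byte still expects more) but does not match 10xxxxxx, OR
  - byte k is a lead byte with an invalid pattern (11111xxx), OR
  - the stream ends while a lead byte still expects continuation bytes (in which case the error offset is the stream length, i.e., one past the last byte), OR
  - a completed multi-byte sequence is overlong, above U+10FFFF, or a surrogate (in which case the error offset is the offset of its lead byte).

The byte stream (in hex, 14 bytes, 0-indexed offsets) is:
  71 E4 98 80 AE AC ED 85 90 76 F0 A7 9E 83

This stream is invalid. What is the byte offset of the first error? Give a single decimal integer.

Answer: 4

Derivation:
Byte[0]=71: 1-byte ASCII. cp=U+0071
Byte[1]=E4: 3-byte lead, need 2 cont bytes. acc=0x4
Byte[2]=98: continuation. acc=(acc<<6)|0x18=0x118
Byte[3]=80: continuation. acc=(acc<<6)|0x00=0x4600
Completed: cp=U+4600 (starts at byte 1)
Byte[4]=AE: INVALID lead byte (not 0xxx/110x/1110/11110)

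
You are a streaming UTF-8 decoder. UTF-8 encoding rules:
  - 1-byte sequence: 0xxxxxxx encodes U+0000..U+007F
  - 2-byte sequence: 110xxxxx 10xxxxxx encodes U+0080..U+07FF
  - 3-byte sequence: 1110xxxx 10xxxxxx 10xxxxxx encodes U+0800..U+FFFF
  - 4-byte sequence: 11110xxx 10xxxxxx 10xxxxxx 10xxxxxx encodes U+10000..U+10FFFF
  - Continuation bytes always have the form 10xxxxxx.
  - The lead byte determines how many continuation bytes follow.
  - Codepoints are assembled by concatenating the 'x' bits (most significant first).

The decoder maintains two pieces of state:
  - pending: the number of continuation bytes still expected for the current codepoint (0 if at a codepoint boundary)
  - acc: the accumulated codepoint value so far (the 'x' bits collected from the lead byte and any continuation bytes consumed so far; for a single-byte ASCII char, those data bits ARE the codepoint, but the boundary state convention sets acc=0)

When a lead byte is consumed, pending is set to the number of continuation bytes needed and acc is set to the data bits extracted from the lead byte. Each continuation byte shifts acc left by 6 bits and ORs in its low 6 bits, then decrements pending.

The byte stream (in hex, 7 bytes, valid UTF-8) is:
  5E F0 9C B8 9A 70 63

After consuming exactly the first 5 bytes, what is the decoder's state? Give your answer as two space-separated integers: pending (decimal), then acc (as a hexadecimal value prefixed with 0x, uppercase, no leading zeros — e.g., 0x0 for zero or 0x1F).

Answer: 0 0x1CE1A

Derivation:
Byte[0]=5E: 1-byte. pending=0, acc=0x0
Byte[1]=F0: 4-byte lead. pending=3, acc=0x0
Byte[2]=9C: continuation. acc=(acc<<6)|0x1C=0x1C, pending=2
Byte[3]=B8: continuation. acc=(acc<<6)|0x38=0x738, pending=1
Byte[4]=9A: continuation. acc=(acc<<6)|0x1A=0x1CE1A, pending=0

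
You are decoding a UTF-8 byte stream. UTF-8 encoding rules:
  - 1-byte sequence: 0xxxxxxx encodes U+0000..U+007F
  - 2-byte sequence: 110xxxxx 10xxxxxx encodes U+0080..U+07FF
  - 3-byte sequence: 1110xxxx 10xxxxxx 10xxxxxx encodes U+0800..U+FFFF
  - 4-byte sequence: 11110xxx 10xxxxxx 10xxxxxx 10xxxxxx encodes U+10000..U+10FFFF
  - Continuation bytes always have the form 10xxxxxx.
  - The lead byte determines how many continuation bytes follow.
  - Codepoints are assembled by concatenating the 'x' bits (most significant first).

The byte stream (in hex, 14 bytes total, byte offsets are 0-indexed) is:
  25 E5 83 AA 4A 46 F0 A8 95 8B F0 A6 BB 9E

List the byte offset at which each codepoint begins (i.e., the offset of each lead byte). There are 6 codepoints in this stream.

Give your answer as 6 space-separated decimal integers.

Answer: 0 1 4 5 6 10

Derivation:
Byte[0]=25: 1-byte ASCII. cp=U+0025
Byte[1]=E5: 3-byte lead, need 2 cont bytes. acc=0x5
Byte[2]=83: continuation. acc=(acc<<6)|0x03=0x143
Byte[3]=AA: continuation. acc=(acc<<6)|0x2A=0x50EA
Completed: cp=U+50EA (starts at byte 1)
Byte[4]=4A: 1-byte ASCII. cp=U+004A
Byte[5]=46: 1-byte ASCII. cp=U+0046
Byte[6]=F0: 4-byte lead, need 3 cont bytes. acc=0x0
Byte[7]=A8: continuation. acc=(acc<<6)|0x28=0x28
Byte[8]=95: continuation. acc=(acc<<6)|0x15=0xA15
Byte[9]=8B: continuation. acc=(acc<<6)|0x0B=0x2854B
Completed: cp=U+2854B (starts at byte 6)
Byte[10]=F0: 4-byte lead, need 3 cont bytes. acc=0x0
Byte[11]=A6: continuation. acc=(acc<<6)|0x26=0x26
Byte[12]=BB: continuation. acc=(acc<<6)|0x3B=0x9BB
Byte[13]=9E: continuation. acc=(acc<<6)|0x1E=0x26EDE
Completed: cp=U+26EDE (starts at byte 10)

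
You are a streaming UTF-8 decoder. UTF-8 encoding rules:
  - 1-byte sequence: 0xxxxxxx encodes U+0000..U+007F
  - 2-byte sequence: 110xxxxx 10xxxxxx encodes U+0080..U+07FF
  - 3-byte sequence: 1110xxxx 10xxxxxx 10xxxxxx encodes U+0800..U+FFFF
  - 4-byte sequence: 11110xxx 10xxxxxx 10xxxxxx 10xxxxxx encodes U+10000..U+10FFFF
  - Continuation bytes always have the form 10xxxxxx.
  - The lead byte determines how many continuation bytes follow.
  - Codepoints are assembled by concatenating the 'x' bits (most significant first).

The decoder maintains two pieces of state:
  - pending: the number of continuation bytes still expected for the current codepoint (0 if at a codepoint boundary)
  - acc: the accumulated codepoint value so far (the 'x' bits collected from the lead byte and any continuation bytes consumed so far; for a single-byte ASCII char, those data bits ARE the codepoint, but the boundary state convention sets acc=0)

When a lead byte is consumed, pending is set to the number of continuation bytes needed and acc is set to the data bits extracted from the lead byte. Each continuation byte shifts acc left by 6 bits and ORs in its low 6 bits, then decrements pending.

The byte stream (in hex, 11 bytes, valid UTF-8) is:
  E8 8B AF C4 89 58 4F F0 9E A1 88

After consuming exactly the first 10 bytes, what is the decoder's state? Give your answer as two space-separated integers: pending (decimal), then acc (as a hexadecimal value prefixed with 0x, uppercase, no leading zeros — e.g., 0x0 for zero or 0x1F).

Byte[0]=E8: 3-byte lead. pending=2, acc=0x8
Byte[1]=8B: continuation. acc=(acc<<6)|0x0B=0x20B, pending=1
Byte[2]=AF: continuation. acc=(acc<<6)|0x2F=0x82EF, pending=0
Byte[3]=C4: 2-byte lead. pending=1, acc=0x4
Byte[4]=89: continuation. acc=(acc<<6)|0x09=0x109, pending=0
Byte[5]=58: 1-byte. pending=0, acc=0x0
Byte[6]=4F: 1-byte. pending=0, acc=0x0
Byte[7]=F0: 4-byte lead. pending=3, acc=0x0
Byte[8]=9E: continuation. acc=(acc<<6)|0x1E=0x1E, pending=2
Byte[9]=A1: continuation. acc=(acc<<6)|0x21=0x7A1, pending=1

Answer: 1 0x7A1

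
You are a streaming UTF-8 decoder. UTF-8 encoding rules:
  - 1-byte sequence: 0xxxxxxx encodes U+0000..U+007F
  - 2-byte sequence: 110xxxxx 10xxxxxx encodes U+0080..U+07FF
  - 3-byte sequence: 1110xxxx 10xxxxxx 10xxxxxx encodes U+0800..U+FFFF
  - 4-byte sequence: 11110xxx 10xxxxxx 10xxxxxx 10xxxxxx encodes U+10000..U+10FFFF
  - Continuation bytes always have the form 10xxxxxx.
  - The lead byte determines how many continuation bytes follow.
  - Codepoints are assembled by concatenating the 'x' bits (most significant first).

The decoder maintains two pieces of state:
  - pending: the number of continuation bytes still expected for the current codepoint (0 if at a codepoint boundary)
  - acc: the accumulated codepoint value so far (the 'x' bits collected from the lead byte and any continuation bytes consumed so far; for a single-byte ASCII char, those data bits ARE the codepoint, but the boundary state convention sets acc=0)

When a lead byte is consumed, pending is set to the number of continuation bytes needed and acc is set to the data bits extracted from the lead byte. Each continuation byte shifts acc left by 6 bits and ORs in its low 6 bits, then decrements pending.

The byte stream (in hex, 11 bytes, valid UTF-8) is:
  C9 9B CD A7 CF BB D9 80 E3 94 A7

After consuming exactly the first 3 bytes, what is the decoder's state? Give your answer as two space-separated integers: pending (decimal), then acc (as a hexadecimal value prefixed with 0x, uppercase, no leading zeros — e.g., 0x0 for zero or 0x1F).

Byte[0]=C9: 2-byte lead. pending=1, acc=0x9
Byte[1]=9B: continuation. acc=(acc<<6)|0x1B=0x25B, pending=0
Byte[2]=CD: 2-byte lead. pending=1, acc=0xD

Answer: 1 0xD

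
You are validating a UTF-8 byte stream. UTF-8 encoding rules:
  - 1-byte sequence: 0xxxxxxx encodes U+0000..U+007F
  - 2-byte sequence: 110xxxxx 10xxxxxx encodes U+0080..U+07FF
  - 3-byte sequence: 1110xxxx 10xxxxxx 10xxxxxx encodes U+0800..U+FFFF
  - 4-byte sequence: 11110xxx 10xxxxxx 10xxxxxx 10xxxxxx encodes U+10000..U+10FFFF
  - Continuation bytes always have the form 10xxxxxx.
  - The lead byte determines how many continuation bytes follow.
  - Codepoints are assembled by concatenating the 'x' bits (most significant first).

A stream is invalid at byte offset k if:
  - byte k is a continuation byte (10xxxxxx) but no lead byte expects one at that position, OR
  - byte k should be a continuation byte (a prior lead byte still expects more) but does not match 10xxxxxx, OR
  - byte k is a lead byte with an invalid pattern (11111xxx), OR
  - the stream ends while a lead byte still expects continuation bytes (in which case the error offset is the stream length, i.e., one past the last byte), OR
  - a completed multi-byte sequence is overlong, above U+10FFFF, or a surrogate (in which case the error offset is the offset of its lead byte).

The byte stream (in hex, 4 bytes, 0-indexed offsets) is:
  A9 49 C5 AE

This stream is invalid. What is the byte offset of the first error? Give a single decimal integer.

Answer: 0

Derivation:
Byte[0]=A9: INVALID lead byte (not 0xxx/110x/1110/11110)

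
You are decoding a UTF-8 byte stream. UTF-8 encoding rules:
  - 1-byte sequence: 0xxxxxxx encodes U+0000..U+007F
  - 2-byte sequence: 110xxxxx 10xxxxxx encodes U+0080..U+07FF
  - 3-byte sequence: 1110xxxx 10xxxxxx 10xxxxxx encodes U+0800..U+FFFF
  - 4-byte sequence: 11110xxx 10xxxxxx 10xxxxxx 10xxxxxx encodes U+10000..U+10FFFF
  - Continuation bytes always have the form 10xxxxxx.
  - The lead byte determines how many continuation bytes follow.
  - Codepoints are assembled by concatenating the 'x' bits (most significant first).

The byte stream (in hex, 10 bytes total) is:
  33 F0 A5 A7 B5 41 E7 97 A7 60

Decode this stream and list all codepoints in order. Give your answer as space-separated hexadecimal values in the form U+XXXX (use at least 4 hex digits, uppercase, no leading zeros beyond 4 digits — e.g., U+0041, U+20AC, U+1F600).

Answer: U+0033 U+259F5 U+0041 U+75E7 U+0060

Derivation:
Byte[0]=33: 1-byte ASCII. cp=U+0033
Byte[1]=F0: 4-byte lead, need 3 cont bytes. acc=0x0
Byte[2]=A5: continuation. acc=(acc<<6)|0x25=0x25
Byte[3]=A7: continuation. acc=(acc<<6)|0x27=0x967
Byte[4]=B5: continuation. acc=(acc<<6)|0x35=0x259F5
Completed: cp=U+259F5 (starts at byte 1)
Byte[5]=41: 1-byte ASCII. cp=U+0041
Byte[6]=E7: 3-byte lead, need 2 cont bytes. acc=0x7
Byte[7]=97: continuation. acc=(acc<<6)|0x17=0x1D7
Byte[8]=A7: continuation. acc=(acc<<6)|0x27=0x75E7
Completed: cp=U+75E7 (starts at byte 6)
Byte[9]=60: 1-byte ASCII. cp=U+0060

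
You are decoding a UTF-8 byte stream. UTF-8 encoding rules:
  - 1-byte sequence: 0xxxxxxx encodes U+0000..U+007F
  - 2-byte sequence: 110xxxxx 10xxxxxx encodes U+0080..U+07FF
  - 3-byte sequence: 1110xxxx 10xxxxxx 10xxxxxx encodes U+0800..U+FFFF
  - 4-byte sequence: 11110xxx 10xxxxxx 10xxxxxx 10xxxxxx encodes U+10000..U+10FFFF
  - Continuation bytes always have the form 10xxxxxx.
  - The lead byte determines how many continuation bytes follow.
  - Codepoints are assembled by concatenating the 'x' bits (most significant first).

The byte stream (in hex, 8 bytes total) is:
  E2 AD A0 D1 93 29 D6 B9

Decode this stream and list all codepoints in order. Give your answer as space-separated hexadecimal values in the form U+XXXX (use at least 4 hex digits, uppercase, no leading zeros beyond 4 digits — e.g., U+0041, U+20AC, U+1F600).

Byte[0]=E2: 3-byte lead, need 2 cont bytes. acc=0x2
Byte[1]=AD: continuation. acc=(acc<<6)|0x2D=0xAD
Byte[2]=A0: continuation. acc=(acc<<6)|0x20=0x2B60
Completed: cp=U+2B60 (starts at byte 0)
Byte[3]=D1: 2-byte lead, need 1 cont bytes. acc=0x11
Byte[4]=93: continuation. acc=(acc<<6)|0x13=0x453
Completed: cp=U+0453 (starts at byte 3)
Byte[5]=29: 1-byte ASCII. cp=U+0029
Byte[6]=D6: 2-byte lead, need 1 cont bytes. acc=0x16
Byte[7]=B9: continuation. acc=(acc<<6)|0x39=0x5B9
Completed: cp=U+05B9 (starts at byte 6)

Answer: U+2B60 U+0453 U+0029 U+05B9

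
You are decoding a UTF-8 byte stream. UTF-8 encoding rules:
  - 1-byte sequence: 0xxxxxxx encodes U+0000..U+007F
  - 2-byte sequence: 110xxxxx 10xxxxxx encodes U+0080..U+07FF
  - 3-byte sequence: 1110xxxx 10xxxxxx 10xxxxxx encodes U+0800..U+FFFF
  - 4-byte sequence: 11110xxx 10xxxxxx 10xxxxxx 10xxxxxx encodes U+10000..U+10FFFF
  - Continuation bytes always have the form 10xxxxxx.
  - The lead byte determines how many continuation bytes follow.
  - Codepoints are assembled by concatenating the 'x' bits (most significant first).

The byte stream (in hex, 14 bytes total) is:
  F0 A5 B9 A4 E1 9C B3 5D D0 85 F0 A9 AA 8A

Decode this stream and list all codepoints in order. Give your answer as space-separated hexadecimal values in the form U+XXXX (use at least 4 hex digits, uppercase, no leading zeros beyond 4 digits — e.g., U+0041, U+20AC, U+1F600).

Byte[0]=F0: 4-byte lead, need 3 cont bytes. acc=0x0
Byte[1]=A5: continuation. acc=(acc<<6)|0x25=0x25
Byte[2]=B9: continuation. acc=(acc<<6)|0x39=0x979
Byte[3]=A4: continuation. acc=(acc<<6)|0x24=0x25E64
Completed: cp=U+25E64 (starts at byte 0)
Byte[4]=E1: 3-byte lead, need 2 cont bytes. acc=0x1
Byte[5]=9C: continuation. acc=(acc<<6)|0x1C=0x5C
Byte[6]=B3: continuation. acc=(acc<<6)|0x33=0x1733
Completed: cp=U+1733 (starts at byte 4)
Byte[7]=5D: 1-byte ASCII. cp=U+005D
Byte[8]=D0: 2-byte lead, need 1 cont bytes. acc=0x10
Byte[9]=85: continuation. acc=(acc<<6)|0x05=0x405
Completed: cp=U+0405 (starts at byte 8)
Byte[10]=F0: 4-byte lead, need 3 cont bytes. acc=0x0
Byte[11]=A9: continuation. acc=(acc<<6)|0x29=0x29
Byte[12]=AA: continuation. acc=(acc<<6)|0x2A=0xA6A
Byte[13]=8A: continuation. acc=(acc<<6)|0x0A=0x29A8A
Completed: cp=U+29A8A (starts at byte 10)

Answer: U+25E64 U+1733 U+005D U+0405 U+29A8A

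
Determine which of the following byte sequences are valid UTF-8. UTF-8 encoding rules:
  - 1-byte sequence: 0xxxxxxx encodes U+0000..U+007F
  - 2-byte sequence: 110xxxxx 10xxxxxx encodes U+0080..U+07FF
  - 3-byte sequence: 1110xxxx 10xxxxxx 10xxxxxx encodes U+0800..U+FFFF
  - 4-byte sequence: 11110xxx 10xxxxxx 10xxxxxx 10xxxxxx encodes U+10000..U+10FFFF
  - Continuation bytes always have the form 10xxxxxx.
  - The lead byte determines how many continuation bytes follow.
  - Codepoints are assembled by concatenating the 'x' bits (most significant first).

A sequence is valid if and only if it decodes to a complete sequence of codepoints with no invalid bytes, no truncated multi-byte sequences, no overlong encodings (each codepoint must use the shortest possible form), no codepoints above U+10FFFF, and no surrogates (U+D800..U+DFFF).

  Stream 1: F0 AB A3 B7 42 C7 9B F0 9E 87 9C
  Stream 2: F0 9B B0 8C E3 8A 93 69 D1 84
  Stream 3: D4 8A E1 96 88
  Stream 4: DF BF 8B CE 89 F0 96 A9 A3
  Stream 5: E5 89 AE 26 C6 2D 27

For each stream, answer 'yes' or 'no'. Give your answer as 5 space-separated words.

Answer: yes yes yes no no

Derivation:
Stream 1: decodes cleanly. VALID
Stream 2: decodes cleanly. VALID
Stream 3: decodes cleanly. VALID
Stream 4: error at byte offset 2. INVALID
Stream 5: error at byte offset 5. INVALID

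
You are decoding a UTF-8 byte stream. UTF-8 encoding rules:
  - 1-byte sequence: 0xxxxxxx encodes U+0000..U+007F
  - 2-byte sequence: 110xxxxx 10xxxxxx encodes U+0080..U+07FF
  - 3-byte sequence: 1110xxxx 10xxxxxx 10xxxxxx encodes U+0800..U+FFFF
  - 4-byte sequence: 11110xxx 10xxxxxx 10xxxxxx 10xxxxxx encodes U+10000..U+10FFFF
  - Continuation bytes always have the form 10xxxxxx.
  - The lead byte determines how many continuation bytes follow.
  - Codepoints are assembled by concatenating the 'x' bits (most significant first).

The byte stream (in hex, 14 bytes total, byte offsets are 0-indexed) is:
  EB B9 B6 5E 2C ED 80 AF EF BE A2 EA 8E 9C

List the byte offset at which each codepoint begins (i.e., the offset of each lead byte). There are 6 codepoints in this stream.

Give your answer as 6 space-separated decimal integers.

Byte[0]=EB: 3-byte lead, need 2 cont bytes. acc=0xB
Byte[1]=B9: continuation. acc=(acc<<6)|0x39=0x2F9
Byte[2]=B6: continuation. acc=(acc<<6)|0x36=0xBE76
Completed: cp=U+BE76 (starts at byte 0)
Byte[3]=5E: 1-byte ASCII. cp=U+005E
Byte[4]=2C: 1-byte ASCII. cp=U+002C
Byte[5]=ED: 3-byte lead, need 2 cont bytes. acc=0xD
Byte[6]=80: continuation. acc=(acc<<6)|0x00=0x340
Byte[7]=AF: continuation. acc=(acc<<6)|0x2F=0xD02F
Completed: cp=U+D02F (starts at byte 5)
Byte[8]=EF: 3-byte lead, need 2 cont bytes. acc=0xF
Byte[9]=BE: continuation. acc=(acc<<6)|0x3E=0x3FE
Byte[10]=A2: continuation. acc=(acc<<6)|0x22=0xFFA2
Completed: cp=U+FFA2 (starts at byte 8)
Byte[11]=EA: 3-byte lead, need 2 cont bytes. acc=0xA
Byte[12]=8E: continuation. acc=(acc<<6)|0x0E=0x28E
Byte[13]=9C: continuation. acc=(acc<<6)|0x1C=0xA39C
Completed: cp=U+A39C (starts at byte 11)

Answer: 0 3 4 5 8 11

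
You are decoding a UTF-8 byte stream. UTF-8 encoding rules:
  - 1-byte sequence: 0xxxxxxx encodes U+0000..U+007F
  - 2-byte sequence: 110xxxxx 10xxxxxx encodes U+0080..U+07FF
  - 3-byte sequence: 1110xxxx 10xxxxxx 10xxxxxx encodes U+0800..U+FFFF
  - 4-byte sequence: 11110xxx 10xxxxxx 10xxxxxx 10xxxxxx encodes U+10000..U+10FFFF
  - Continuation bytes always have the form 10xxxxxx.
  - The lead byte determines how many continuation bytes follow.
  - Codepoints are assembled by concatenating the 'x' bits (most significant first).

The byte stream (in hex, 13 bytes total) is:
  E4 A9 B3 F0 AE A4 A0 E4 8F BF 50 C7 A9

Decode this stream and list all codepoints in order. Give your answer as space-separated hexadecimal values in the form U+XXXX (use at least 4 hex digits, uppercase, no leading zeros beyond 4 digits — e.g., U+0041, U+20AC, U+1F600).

Answer: U+4A73 U+2E920 U+43FF U+0050 U+01E9

Derivation:
Byte[0]=E4: 3-byte lead, need 2 cont bytes. acc=0x4
Byte[1]=A9: continuation. acc=(acc<<6)|0x29=0x129
Byte[2]=B3: continuation. acc=(acc<<6)|0x33=0x4A73
Completed: cp=U+4A73 (starts at byte 0)
Byte[3]=F0: 4-byte lead, need 3 cont bytes. acc=0x0
Byte[4]=AE: continuation. acc=(acc<<6)|0x2E=0x2E
Byte[5]=A4: continuation. acc=(acc<<6)|0x24=0xBA4
Byte[6]=A0: continuation. acc=(acc<<6)|0x20=0x2E920
Completed: cp=U+2E920 (starts at byte 3)
Byte[7]=E4: 3-byte lead, need 2 cont bytes. acc=0x4
Byte[8]=8F: continuation. acc=(acc<<6)|0x0F=0x10F
Byte[9]=BF: continuation. acc=(acc<<6)|0x3F=0x43FF
Completed: cp=U+43FF (starts at byte 7)
Byte[10]=50: 1-byte ASCII. cp=U+0050
Byte[11]=C7: 2-byte lead, need 1 cont bytes. acc=0x7
Byte[12]=A9: continuation. acc=(acc<<6)|0x29=0x1E9
Completed: cp=U+01E9 (starts at byte 11)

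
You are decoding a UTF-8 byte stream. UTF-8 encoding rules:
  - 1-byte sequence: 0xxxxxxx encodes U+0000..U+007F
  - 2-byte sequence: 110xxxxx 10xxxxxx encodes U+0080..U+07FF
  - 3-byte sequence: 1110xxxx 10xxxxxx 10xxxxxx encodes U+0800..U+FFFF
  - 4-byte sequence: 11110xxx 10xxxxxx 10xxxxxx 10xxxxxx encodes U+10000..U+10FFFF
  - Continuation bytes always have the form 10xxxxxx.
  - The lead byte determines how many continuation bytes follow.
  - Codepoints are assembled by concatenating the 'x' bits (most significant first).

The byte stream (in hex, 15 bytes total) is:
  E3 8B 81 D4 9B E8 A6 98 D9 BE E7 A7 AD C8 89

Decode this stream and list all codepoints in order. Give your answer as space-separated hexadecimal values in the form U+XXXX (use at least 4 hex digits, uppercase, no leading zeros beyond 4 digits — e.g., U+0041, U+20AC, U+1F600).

Byte[0]=E3: 3-byte lead, need 2 cont bytes. acc=0x3
Byte[1]=8B: continuation. acc=(acc<<6)|0x0B=0xCB
Byte[2]=81: continuation. acc=(acc<<6)|0x01=0x32C1
Completed: cp=U+32C1 (starts at byte 0)
Byte[3]=D4: 2-byte lead, need 1 cont bytes. acc=0x14
Byte[4]=9B: continuation. acc=(acc<<6)|0x1B=0x51B
Completed: cp=U+051B (starts at byte 3)
Byte[5]=E8: 3-byte lead, need 2 cont bytes. acc=0x8
Byte[6]=A6: continuation. acc=(acc<<6)|0x26=0x226
Byte[7]=98: continuation. acc=(acc<<6)|0x18=0x8998
Completed: cp=U+8998 (starts at byte 5)
Byte[8]=D9: 2-byte lead, need 1 cont bytes. acc=0x19
Byte[9]=BE: continuation. acc=(acc<<6)|0x3E=0x67E
Completed: cp=U+067E (starts at byte 8)
Byte[10]=E7: 3-byte lead, need 2 cont bytes. acc=0x7
Byte[11]=A7: continuation. acc=(acc<<6)|0x27=0x1E7
Byte[12]=AD: continuation. acc=(acc<<6)|0x2D=0x79ED
Completed: cp=U+79ED (starts at byte 10)
Byte[13]=C8: 2-byte lead, need 1 cont bytes. acc=0x8
Byte[14]=89: continuation. acc=(acc<<6)|0x09=0x209
Completed: cp=U+0209 (starts at byte 13)

Answer: U+32C1 U+051B U+8998 U+067E U+79ED U+0209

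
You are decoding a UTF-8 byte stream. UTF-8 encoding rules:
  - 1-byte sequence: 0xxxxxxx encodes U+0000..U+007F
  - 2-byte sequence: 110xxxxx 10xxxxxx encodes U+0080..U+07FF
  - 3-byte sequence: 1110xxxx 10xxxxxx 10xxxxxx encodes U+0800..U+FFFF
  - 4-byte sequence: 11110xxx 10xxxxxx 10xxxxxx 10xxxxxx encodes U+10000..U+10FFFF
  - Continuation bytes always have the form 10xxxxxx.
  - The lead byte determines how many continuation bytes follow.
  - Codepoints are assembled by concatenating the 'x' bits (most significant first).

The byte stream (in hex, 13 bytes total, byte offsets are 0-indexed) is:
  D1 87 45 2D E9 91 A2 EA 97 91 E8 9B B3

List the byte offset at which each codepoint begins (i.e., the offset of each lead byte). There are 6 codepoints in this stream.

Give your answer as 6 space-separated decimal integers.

Byte[0]=D1: 2-byte lead, need 1 cont bytes. acc=0x11
Byte[1]=87: continuation. acc=(acc<<6)|0x07=0x447
Completed: cp=U+0447 (starts at byte 0)
Byte[2]=45: 1-byte ASCII. cp=U+0045
Byte[3]=2D: 1-byte ASCII. cp=U+002D
Byte[4]=E9: 3-byte lead, need 2 cont bytes. acc=0x9
Byte[5]=91: continuation. acc=(acc<<6)|0x11=0x251
Byte[6]=A2: continuation. acc=(acc<<6)|0x22=0x9462
Completed: cp=U+9462 (starts at byte 4)
Byte[7]=EA: 3-byte lead, need 2 cont bytes. acc=0xA
Byte[8]=97: continuation. acc=(acc<<6)|0x17=0x297
Byte[9]=91: continuation. acc=(acc<<6)|0x11=0xA5D1
Completed: cp=U+A5D1 (starts at byte 7)
Byte[10]=E8: 3-byte lead, need 2 cont bytes. acc=0x8
Byte[11]=9B: continuation. acc=(acc<<6)|0x1B=0x21B
Byte[12]=B3: continuation. acc=(acc<<6)|0x33=0x86F3
Completed: cp=U+86F3 (starts at byte 10)

Answer: 0 2 3 4 7 10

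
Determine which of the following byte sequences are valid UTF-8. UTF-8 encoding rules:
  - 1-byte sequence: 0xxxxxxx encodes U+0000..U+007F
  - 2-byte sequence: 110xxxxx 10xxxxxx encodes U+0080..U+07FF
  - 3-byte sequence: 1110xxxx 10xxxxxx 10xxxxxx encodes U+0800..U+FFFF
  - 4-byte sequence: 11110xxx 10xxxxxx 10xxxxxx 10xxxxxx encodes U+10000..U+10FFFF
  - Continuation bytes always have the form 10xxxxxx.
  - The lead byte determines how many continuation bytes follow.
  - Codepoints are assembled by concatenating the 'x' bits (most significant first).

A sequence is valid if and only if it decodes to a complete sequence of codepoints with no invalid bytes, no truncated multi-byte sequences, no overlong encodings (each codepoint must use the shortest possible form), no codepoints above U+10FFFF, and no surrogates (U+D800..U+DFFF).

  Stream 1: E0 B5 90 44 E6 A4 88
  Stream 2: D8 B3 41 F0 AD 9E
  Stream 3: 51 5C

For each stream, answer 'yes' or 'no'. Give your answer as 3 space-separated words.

Stream 1: decodes cleanly. VALID
Stream 2: error at byte offset 6. INVALID
Stream 3: decodes cleanly. VALID

Answer: yes no yes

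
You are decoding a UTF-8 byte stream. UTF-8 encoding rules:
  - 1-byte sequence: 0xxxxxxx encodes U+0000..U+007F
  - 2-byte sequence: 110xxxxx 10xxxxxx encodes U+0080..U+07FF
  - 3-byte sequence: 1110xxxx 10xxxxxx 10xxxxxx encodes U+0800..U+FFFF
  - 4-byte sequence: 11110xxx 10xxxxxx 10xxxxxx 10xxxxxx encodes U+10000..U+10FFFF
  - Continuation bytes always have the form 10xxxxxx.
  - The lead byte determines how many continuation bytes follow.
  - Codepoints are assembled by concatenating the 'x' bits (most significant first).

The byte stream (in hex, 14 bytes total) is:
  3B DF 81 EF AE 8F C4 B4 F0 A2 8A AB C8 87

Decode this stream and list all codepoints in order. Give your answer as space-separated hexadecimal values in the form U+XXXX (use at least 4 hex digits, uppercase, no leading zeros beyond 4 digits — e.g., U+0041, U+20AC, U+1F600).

Byte[0]=3B: 1-byte ASCII. cp=U+003B
Byte[1]=DF: 2-byte lead, need 1 cont bytes. acc=0x1F
Byte[2]=81: continuation. acc=(acc<<6)|0x01=0x7C1
Completed: cp=U+07C1 (starts at byte 1)
Byte[3]=EF: 3-byte lead, need 2 cont bytes. acc=0xF
Byte[4]=AE: continuation. acc=(acc<<6)|0x2E=0x3EE
Byte[5]=8F: continuation. acc=(acc<<6)|0x0F=0xFB8F
Completed: cp=U+FB8F (starts at byte 3)
Byte[6]=C4: 2-byte lead, need 1 cont bytes. acc=0x4
Byte[7]=B4: continuation. acc=(acc<<6)|0x34=0x134
Completed: cp=U+0134 (starts at byte 6)
Byte[8]=F0: 4-byte lead, need 3 cont bytes. acc=0x0
Byte[9]=A2: continuation. acc=(acc<<6)|0x22=0x22
Byte[10]=8A: continuation. acc=(acc<<6)|0x0A=0x88A
Byte[11]=AB: continuation. acc=(acc<<6)|0x2B=0x222AB
Completed: cp=U+222AB (starts at byte 8)
Byte[12]=C8: 2-byte lead, need 1 cont bytes. acc=0x8
Byte[13]=87: continuation. acc=(acc<<6)|0x07=0x207
Completed: cp=U+0207 (starts at byte 12)

Answer: U+003B U+07C1 U+FB8F U+0134 U+222AB U+0207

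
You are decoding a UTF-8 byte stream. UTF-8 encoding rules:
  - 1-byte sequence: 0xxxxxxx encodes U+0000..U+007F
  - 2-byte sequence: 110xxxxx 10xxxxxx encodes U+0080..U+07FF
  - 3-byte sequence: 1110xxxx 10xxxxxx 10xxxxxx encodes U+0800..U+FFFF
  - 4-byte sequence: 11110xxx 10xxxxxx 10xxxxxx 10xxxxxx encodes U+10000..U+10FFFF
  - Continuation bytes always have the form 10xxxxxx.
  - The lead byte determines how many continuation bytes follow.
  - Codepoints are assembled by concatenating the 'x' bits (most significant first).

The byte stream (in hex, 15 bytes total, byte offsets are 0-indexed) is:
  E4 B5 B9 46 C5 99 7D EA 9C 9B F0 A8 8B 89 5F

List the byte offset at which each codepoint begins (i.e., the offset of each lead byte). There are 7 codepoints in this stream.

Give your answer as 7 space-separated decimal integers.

Answer: 0 3 4 6 7 10 14

Derivation:
Byte[0]=E4: 3-byte lead, need 2 cont bytes. acc=0x4
Byte[1]=B5: continuation. acc=(acc<<6)|0x35=0x135
Byte[2]=B9: continuation. acc=(acc<<6)|0x39=0x4D79
Completed: cp=U+4D79 (starts at byte 0)
Byte[3]=46: 1-byte ASCII. cp=U+0046
Byte[4]=C5: 2-byte lead, need 1 cont bytes. acc=0x5
Byte[5]=99: continuation. acc=(acc<<6)|0x19=0x159
Completed: cp=U+0159 (starts at byte 4)
Byte[6]=7D: 1-byte ASCII. cp=U+007D
Byte[7]=EA: 3-byte lead, need 2 cont bytes. acc=0xA
Byte[8]=9C: continuation. acc=(acc<<6)|0x1C=0x29C
Byte[9]=9B: continuation. acc=(acc<<6)|0x1B=0xA71B
Completed: cp=U+A71B (starts at byte 7)
Byte[10]=F0: 4-byte lead, need 3 cont bytes. acc=0x0
Byte[11]=A8: continuation. acc=(acc<<6)|0x28=0x28
Byte[12]=8B: continuation. acc=(acc<<6)|0x0B=0xA0B
Byte[13]=89: continuation. acc=(acc<<6)|0x09=0x282C9
Completed: cp=U+282C9 (starts at byte 10)
Byte[14]=5F: 1-byte ASCII. cp=U+005F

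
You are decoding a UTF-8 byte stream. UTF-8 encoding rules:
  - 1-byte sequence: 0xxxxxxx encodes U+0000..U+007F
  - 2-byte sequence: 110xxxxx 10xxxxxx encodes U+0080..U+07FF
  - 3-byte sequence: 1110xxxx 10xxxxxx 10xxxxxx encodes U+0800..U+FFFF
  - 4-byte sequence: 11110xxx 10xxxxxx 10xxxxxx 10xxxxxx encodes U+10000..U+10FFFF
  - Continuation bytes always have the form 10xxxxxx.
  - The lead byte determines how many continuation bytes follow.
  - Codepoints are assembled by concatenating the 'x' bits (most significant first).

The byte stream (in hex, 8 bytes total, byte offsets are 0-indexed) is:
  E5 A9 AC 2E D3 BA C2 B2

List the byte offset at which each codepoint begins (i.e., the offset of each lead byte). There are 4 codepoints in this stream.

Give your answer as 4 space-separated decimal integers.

Byte[0]=E5: 3-byte lead, need 2 cont bytes. acc=0x5
Byte[1]=A9: continuation. acc=(acc<<6)|0x29=0x169
Byte[2]=AC: continuation. acc=(acc<<6)|0x2C=0x5A6C
Completed: cp=U+5A6C (starts at byte 0)
Byte[3]=2E: 1-byte ASCII. cp=U+002E
Byte[4]=D3: 2-byte lead, need 1 cont bytes. acc=0x13
Byte[5]=BA: continuation. acc=(acc<<6)|0x3A=0x4FA
Completed: cp=U+04FA (starts at byte 4)
Byte[6]=C2: 2-byte lead, need 1 cont bytes. acc=0x2
Byte[7]=B2: continuation. acc=(acc<<6)|0x32=0xB2
Completed: cp=U+00B2 (starts at byte 6)

Answer: 0 3 4 6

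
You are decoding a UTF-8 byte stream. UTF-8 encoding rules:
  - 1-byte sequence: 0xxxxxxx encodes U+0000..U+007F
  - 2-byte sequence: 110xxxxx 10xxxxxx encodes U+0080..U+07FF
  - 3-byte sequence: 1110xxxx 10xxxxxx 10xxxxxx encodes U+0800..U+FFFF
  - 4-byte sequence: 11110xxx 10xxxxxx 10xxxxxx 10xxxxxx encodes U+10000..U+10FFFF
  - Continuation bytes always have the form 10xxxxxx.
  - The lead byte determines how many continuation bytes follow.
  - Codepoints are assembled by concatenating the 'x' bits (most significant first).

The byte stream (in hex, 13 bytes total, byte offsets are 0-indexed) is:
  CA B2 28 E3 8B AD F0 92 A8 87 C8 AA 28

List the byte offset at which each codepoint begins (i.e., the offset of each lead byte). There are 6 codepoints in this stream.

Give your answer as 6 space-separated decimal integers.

Byte[0]=CA: 2-byte lead, need 1 cont bytes. acc=0xA
Byte[1]=B2: continuation. acc=(acc<<6)|0x32=0x2B2
Completed: cp=U+02B2 (starts at byte 0)
Byte[2]=28: 1-byte ASCII. cp=U+0028
Byte[3]=E3: 3-byte lead, need 2 cont bytes. acc=0x3
Byte[4]=8B: continuation. acc=(acc<<6)|0x0B=0xCB
Byte[5]=AD: continuation. acc=(acc<<6)|0x2D=0x32ED
Completed: cp=U+32ED (starts at byte 3)
Byte[6]=F0: 4-byte lead, need 3 cont bytes. acc=0x0
Byte[7]=92: continuation. acc=(acc<<6)|0x12=0x12
Byte[8]=A8: continuation. acc=(acc<<6)|0x28=0x4A8
Byte[9]=87: continuation. acc=(acc<<6)|0x07=0x12A07
Completed: cp=U+12A07 (starts at byte 6)
Byte[10]=C8: 2-byte lead, need 1 cont bytes. acc=0x8
Byte[11]=AA: continuation. acc=(acc<<6)|0x2A=0x22A
Completed: cp=U+022A (starts at byte 10)
Byte[12]=28: 1-byte ASCII. cp=U+0028

Answer: 0 2 3 6 10 12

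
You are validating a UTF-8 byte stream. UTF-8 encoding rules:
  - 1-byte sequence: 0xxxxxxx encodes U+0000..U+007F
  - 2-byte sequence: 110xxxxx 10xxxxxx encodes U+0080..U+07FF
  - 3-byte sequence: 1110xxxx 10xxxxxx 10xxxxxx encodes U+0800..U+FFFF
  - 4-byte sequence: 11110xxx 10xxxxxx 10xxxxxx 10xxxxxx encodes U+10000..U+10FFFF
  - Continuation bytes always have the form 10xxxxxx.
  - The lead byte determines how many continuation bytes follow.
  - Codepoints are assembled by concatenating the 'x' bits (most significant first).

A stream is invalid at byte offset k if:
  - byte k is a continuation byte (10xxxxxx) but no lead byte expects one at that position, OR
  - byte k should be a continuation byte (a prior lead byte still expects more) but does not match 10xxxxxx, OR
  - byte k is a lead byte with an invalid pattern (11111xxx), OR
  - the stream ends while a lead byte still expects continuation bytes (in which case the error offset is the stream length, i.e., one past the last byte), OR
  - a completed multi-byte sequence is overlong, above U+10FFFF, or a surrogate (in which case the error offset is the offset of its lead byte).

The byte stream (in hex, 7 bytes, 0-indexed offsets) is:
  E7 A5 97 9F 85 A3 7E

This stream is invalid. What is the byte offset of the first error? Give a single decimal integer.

Answer: 3

Derivation:
Byte[0]=E7: 3-byte lead, need 2 cont bytes. acc=0x7
Byte[1]=A5: continuation. acc=(acc<<6)|0x25=0x1E5
Byte[2]=97: continuation. acc=(acc<<6)|0x17=0x7957
Completed: cp=U+7957 (starts at byte 0)
Byte[3]=9F: INVALID lead byte (not 0xxx/110x/1110/11110)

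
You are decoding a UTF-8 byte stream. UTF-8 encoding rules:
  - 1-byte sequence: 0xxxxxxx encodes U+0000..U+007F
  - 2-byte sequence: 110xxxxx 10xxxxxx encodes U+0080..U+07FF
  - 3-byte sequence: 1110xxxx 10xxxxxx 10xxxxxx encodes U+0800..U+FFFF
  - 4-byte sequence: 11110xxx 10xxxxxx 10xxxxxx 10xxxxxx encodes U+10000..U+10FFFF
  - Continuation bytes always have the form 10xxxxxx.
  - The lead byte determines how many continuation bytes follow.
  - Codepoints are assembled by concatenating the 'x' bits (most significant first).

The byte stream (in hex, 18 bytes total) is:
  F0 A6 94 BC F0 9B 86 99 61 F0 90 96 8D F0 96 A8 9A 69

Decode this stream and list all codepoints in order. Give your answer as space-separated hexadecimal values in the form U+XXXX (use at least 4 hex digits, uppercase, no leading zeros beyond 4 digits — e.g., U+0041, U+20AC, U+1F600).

Byte[0]=F0: 4-byte lead, need 3 cont bytes. acc=0x0
Byte[1]=A6: continuation. acc=(acc<<6)|0x26=0x26
Byte[2]=94: continuation. acc=(acc<<6)|0x14=0x994
Byte[3]=BC: continuation. acc=(acc<<6)|0x3C=0x2653C
Completed: cp=U+2653C (starts at byte 0)
Byte[4]=F0: 4-byte lead, need 3 cont bytes. acc=0x0
Byte[5]=9B: continuation. acc=(acc<<6)|0x1B=0x1B
Byte[6]=86: continuation. acc=(acc<<6)|0x06=0x6C6
Byte[7]=99: continuation. acc=(acc<<6)|0x19=0x1B199
Completed: cp=U+1B199 (starts at byte 4)
Byte[8]=61: 1-byte ASCII. cp=U+0061
Byte[9]=F0: 4-byte lead, need 3 cont bytes. acc=0x0
Byte[10]=90: continuation. acc=(acc<<6)|0x10=0x10
Byte[11]=96: continuation. acc=(acc<<6)|0x16=0x416
Byte[12]=8D: continuation. acc=(acc<<6)|0x0D=0x1058D
Completed: cp=U+1058D (starts at byte 9)
Byte[13]=F0: 4-byte lead, need 3 cont bytes. acc=0x0
Byte[14]=96: continuation. acc=(acc<<6)|0x16=0x16
Byte[15]=A8: continuation. acc=(acc<<6)|0x28=0x5A8
Byte[16]=9A: continuation. acc=(acc<<6)|0x1A=0x16A1A
Completed: cp=U+16A1A (starts at byte 13)
Byte[17]=69: 1-byte ASCII. cp=U+0069

Answer: U+2653C U+1B199 U+0061 U+1058D U+16A1A U+0069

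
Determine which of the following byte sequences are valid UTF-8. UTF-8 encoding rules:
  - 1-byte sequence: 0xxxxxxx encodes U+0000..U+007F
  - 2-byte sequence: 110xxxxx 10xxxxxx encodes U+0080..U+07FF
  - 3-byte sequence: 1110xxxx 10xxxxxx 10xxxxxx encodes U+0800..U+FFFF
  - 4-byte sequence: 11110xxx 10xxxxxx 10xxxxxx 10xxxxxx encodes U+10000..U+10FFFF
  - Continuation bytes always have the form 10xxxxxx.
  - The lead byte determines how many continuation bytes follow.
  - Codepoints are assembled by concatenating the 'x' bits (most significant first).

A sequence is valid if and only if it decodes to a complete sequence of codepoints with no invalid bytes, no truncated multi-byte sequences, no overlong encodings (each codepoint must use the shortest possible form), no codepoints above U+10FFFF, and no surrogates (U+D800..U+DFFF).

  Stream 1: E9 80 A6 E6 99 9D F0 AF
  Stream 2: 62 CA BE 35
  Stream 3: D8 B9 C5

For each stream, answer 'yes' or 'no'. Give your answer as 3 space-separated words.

Answer: no yes no

Derivation:
Stream 1: error at byte offset 8. INVALID
Stream 2: decodes cleanly. VALID
Stream 3: error at byte offset 3. INVALID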